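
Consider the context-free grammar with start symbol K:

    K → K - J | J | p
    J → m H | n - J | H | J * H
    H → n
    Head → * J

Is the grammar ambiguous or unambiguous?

Witness: n - n

Derivation 1: K ⇒ K - J ⇒ J - J ⇒ H - J ⇒ n - J ⇒ n - H ⇒ n - n
Derivation 2: K ⇒ J ⇒ n - J ⇒ n - H ⇒ n - n

Two distinct leftmost derivations for the same string.

Ambiguous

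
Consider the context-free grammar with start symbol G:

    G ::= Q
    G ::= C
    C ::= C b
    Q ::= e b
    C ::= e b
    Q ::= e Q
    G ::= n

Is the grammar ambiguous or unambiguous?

Ambiguous

Witness: e b

Derivation 1: G ⇒ Q ⇒ e b
Derivation 2: G ⇒ C ⇒ e b

Two distinct leftmost derivations for the same string.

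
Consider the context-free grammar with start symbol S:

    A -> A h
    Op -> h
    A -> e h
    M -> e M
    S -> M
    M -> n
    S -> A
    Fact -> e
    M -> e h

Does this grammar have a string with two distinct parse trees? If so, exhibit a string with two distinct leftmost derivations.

Ambiguous

Witness: e h

Derivation 1: S ⇒ M ⇒ e h
Derivation 2: S ⇒ A ⇒ e h

Two distinct leftmost derivations for the same string.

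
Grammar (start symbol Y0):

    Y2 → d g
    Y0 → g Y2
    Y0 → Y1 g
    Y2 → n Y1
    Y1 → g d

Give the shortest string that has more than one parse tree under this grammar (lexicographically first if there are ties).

g d g

length 3: g d g has 2 parse trees

Two derivations of g d g:
  Y0 ⇒ g Y2 ⇒ g d g
  Y0 ⇒ Y1 g ⇒ g d g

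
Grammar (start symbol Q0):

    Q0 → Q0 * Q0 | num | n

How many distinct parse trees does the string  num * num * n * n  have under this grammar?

5

Parse trees for num * num * n * n:
  [Q0 [Q0 num] * [Q0 [Q0 num] * [Q0 [Q0 n] * [Q0 n]]]]
  [Q0 [Q0 num] * [Q0 [Q0 [Q0 num] * [Q0 n]] * [Q0 n]]]
  [Q0 [Q0 [Q0 num] * [Q0 num]] * [Q0 [Q0 n] * [Q0 n]]]
  [Q0 [Q0 [Q0 num] * [Q0 [Q0 num] * [Q0 n]]] * [Q0 n]]
  [Q0 [Q0 [Q0 [Q0 num] * [Q0 num]] * [Q0 n]] * [Q0 n]]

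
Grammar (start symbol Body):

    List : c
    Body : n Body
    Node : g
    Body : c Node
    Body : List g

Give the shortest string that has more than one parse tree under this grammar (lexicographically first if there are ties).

c g

length 2: c g has 2 parse trees

Two derivations of c g:
  Body ⇒ c Node ⇒ c g
  Body ⇒ List g ⇒ c g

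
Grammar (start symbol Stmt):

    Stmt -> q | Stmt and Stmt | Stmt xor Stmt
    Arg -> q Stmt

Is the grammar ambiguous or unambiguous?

Ambiguous

Witness: q and q and q

Derivation 1: Stmt ⇒ Stmt and Stmt ⇒ q and Stmt ⇒ q and Stmt and Stmt ⇒ q and q and Stmt ⇒ q and q and q
Derivation 2: Stmt ⇒ Stmt and Stmt ⇒ Stmt and Stmt and Stmt ⇒ q and Stmt and Stmt ⇒ q and q and Stmt ⇒ q and q and q

Two distinct leftmost derivations for the same string.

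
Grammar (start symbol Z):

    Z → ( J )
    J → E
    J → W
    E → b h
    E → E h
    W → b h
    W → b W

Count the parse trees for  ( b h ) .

Parse trees for ( b h ):
  [Z ( [J [E b h]] )]
  [Z ( [J [W b h]] )]

2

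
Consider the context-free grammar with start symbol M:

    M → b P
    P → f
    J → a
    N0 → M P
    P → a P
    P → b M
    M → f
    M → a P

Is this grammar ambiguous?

(J, N0 are unreachable from M, so their rules don't affect L(M).) Each reachable nonterminal has at most one production per leading terminal, and all productions are right-linear; the derivation is determined token-by-token.

Unambiguous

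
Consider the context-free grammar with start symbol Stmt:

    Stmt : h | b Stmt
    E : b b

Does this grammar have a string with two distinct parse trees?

Only Stmt is reachable from Stmt; ignoring the rest: Restricted to the reachable nonterminals, every rule has the form A → t or A → t B, and no two rules for the same A share a first terminal. The grammar encodes a DFA — one run per string.

Unambiguous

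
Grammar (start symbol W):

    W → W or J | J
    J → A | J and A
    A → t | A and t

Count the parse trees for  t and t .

2

Parse trees for t and t:
  [W [J [A [A t] and t]]]
  [W [J [J [A t]] and [A t]]]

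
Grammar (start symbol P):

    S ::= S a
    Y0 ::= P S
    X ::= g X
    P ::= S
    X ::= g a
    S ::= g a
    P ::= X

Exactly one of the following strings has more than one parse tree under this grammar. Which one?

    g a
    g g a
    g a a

g a: 2 trees
g g a: 1 tree
g a a: 1 tree

g a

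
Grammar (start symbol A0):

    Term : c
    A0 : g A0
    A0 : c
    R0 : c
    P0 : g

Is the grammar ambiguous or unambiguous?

Unambiguous

(R0, P0, Term are unreachable from A0, so their rules don't affect L(A0).) Restricted to the reachable nonterminals, every rule has the form A → t or A → t B, and no two rules for the same A share a first terminal. The grammar encodes a DFA — one run per string.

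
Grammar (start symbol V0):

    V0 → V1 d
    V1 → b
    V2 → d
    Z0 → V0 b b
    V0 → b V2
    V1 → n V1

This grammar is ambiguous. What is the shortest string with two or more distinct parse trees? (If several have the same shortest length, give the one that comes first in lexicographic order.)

length 2: b d has 2 parse trees

Two derivations of b d:
  V0 ⇒ V1 d ⇒ b d
  V0 ⇒ b V2 ⇒ b d

b d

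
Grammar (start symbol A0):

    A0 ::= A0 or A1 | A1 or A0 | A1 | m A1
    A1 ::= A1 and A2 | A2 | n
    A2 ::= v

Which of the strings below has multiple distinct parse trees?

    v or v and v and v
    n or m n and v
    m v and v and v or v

v or v and v and v: 2 trees
n or m n and v: 1 tree
m v and v and v or v: 1 tree

v or v and v and v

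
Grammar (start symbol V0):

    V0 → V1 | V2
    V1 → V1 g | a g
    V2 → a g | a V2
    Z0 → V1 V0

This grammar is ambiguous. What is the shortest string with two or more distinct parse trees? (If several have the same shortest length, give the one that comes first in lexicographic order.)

length 2: a g has 2 parse trees

Two derivations of a g:
  V0 ⇒ V1 ⇒ a g
  V0 ⇒ V2 ⇒ a g

a g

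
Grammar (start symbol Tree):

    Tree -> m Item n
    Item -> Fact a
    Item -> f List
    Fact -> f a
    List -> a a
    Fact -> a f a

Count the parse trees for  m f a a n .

2

Parse trees for m f a a n:
  [Tree m [Item [Fact f a] a] n]
  [Tree m [Item f [List a a]] n]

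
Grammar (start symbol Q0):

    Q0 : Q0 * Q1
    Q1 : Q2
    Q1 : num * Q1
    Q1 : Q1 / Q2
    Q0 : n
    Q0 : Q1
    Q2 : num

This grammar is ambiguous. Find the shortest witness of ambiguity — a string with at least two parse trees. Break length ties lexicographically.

num * num

length 1: no string has ≥2 trees
length 3: num * num has 2 parse trees

Two derivations of num * num:
  Q0 ⇒ Q0 * Q1 ⇒ Q1 * Q1 ⇒ Q2 * Q1 ⇒ num * Q1 ⇒ num * Q2 ⇒ num * num
  Q0 ⇒ Q1 ⇒ num * Q1 ⇒ num * Q2 ⇒ num * num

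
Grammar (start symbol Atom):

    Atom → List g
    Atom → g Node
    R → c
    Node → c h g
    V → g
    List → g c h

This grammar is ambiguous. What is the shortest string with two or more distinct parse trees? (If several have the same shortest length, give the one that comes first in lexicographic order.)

length 4: g c h g has 2 parse trees

Two derivations of g c h g:
  Atom ⇒ List g ⇒ g c h g
  Atom ⇒ g Node ⇒ g c h g

g c h g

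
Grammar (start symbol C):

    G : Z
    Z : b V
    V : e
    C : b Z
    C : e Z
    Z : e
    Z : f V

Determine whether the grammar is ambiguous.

Unambiguous

Only C, Z, V are reachable from C; ignoring the rest: The reachable rules are right-linear with at most one rule per (nonterminal, next-terminal) pair. Each input token forces the next rule, so parsing is deterministic.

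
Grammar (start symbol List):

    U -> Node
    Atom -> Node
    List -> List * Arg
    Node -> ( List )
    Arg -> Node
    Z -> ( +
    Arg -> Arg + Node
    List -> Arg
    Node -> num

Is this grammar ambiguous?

Unambiguous

(U, Atom, Z are unreachable from List, so their rules don't affect L(List).) This is a standard precedence ladder (List over Arg over Node), with each level left-recursive on its own operator ('*' at List, '+' at Arg). That structure is LR(1), hence unambiguous.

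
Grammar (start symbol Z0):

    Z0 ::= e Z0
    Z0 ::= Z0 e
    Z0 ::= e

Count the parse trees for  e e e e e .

16

Parse trees for e e e e e (showing first 6 of 16):
  [Z0 e [Z0 e [Z0 e [Z0 e [Z0 e]]]]]
  [Z0 e [Z0 e [Z0 e [Z0 [Z0 e] e]]]]
  [Z0 e [Z0 e [Z0 [Z0 e [Z0 e]] e]]]
  [Z0 e [Z0 e [Z0 [Z0 [Z0 e] e] e]]]
  [Z0 e [Z0 [Z0 e [Z0 e [Z0 e]]] e]]
  [Z0 e [Z0 [Z0 e [Z0 [Z0 e] e]] e]]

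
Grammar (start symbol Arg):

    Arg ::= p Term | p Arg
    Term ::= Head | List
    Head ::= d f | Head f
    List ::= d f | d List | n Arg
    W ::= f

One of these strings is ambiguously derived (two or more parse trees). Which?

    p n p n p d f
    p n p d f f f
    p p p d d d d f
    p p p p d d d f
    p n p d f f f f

p n p n p d f: 2 trees
p n p d f f f: 1 tree
p p p d d d d f: 1 tree
p p p p d d d f: 1 tree
p n p d f f f f: 1 tree

p n p n p d f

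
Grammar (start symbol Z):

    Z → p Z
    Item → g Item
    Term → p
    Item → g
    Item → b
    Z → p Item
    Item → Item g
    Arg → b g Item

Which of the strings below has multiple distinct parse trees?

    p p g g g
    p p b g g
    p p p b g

p p g g g: 4 trees
p p b g g: 1 tree
p p p b g: 1 tree

p p g g g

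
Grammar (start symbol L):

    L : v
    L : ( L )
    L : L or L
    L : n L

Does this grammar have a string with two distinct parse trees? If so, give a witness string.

Ambiguous

Witness: n v or v

Derivation 1: L ⇒ L or L ⇒ n L or L ⇒ n v or L ⇒ n v or v
Derivation 2: L ⇒ n L ⇒ n L or L ⇒ n v or L ⇒ n v or v

Two distinct leftmost derivations for the same string.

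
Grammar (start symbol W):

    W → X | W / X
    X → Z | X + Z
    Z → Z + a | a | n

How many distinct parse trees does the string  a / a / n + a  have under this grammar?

Parse trees for a / a / n + a:
  [W [W [W [X [Z a]]] / [X [Z a]]] / [X [Z [Z n] + a]]]
  [W [W [W [X [Z a]]] / [X [Z a]]] / [X [X [Z n]] + [Z a]]]

2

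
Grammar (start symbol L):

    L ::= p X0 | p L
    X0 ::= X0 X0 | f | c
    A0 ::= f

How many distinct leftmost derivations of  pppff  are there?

1

Parse trees for pppff:
  [L p [L p [L p [X0 [X0 f] [X0 f]]]]]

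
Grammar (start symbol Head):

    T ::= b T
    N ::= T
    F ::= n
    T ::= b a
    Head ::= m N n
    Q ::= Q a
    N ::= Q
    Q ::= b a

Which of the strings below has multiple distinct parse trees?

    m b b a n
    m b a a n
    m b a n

m b a n

m b b a n: 1 tree
m b a a n: 1 tree
m b a n: 2 trees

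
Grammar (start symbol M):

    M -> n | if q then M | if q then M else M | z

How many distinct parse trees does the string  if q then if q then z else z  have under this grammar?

Parse trees for if q then if q then z else z:
  [M if q then [M if q then [M z] else [M z]]]
  [M if q then [M if q then [M z]] else [M z]]

2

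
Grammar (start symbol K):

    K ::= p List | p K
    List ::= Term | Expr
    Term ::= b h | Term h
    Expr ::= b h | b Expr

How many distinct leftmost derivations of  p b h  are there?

2

Parse trees for p b h:
  [K p [List [Term b h]]]
  [K p [List [Expr b h]]]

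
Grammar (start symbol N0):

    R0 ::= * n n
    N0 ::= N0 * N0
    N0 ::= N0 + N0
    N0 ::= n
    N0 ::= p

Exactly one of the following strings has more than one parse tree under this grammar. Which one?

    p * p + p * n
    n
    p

p * p + p * n

p * p + p * n: 5 trees
n: 1 tree
p: 1 tree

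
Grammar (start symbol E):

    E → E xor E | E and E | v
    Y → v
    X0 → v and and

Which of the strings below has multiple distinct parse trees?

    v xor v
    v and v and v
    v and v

v xor v: 1 tree
v and v and v: 2 trees
v and v: 1 tree

v and v and v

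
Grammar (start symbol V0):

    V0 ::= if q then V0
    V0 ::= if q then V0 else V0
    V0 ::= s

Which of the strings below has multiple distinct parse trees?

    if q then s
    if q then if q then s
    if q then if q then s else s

if q then s: 1 tree
if q then if q then s: 1 tree
if q then if q then s else s: 2 trees

if q then if q then s else s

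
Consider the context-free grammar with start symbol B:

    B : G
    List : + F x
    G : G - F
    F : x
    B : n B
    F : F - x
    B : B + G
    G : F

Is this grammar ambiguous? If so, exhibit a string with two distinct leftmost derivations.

Witness: x - x

Derivation 1: B ⇒ G ⇒ G - F ⇒ F - F ⇒ x - F ⇒ x - x
Derivation 2: B ⇒ G ⇒ F ⇒ F - x ⇒ x - x

Two distinct leftmost derivations for the same string.

Ambiguous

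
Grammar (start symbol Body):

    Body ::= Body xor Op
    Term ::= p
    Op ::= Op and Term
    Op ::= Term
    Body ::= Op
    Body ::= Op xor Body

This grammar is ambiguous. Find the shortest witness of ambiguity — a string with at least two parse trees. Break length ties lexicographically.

length 1: no string has ≥2 trees
length 3: p xor p has 2 parse trees

Two derivations of p xor p:
  Body ⇒ Body xor Op ⇒ Op xor Op ⇒ Term xor Op ⇒ p xor Op ⇒ p xor Term ⇒ p xor p
  Body ⇒ Op xor Body ⇒ Term xor Body ⇒ p xor Body ⇒ p xor Op ⇒ p xor Term ⇒ p xor p

p xor p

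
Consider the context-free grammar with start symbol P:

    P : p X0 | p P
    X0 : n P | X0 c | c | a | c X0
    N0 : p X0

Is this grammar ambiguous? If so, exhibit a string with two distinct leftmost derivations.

Ambiguous

Witness: p c c

Derivation 1: P ⇒ p X0 ⇒ p X0 c ⇒ p c c
Derivation 2: P ⇒ p X0 ⇒ p c X0 ⇒ p c c

Two distinct leftmost derivations for the same string.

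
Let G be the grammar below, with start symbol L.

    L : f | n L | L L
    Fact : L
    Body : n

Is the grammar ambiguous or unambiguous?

Ambiguous

Witness: f f f

Derivation 1: L ⇒ L L ⇒ f L ⇒ f L L ⇒ f f L ⇒ f f f
Derivation 2: L ⇒ L L ⇒ L L L ⇒ f L L ⇒ f f L ⇒ f f f

Two distinct leftmost derivations for the same string.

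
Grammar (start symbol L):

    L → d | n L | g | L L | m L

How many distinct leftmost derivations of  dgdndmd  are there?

Parse trees for dgdndmd (showing first 6 of 19):
  [L [L d] [L [L g] [L [L d] [L n [L [L d] [L m [L d]]]]]]]
  [L [L d] [L [L g] [L [L d] [L [L n [L d]] [L m [L d]]]]]]
  [L [L d] [L [L g] [L [L [L d] [L n [L d]]] [L m [L d]]]]]
  [L [L d] [L [L [L g] [L d]] [L n [L [L d] [L m [L d]]]]]]
  [L [L d] [L [L [L g] [L d]] [L [L n [L d]] [L m [L d]]]]]
  [L [L d] [L [L [L g] [L [L d] [L n [L d]]]] [L m [L d]]]]

19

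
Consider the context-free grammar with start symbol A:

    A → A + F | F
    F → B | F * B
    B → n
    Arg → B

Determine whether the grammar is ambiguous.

Only A, F, B are reachable from A; ignoring the rest: A → A + F | F  ;  F → F * B | B  — a left-associative chain with B at the bottom. Each string factors uniquely by precedence.

Unambiguous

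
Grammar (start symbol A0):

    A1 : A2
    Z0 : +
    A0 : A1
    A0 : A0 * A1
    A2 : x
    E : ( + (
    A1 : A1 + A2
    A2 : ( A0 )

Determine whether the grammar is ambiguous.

Unambiguous

(E, Z0 are unreachable from A0, so their rules don't affect L(A0).) This is a standard precedence ladder (A0 over A1 over A2), with each level left-recursive on its own operator ('*' at A0, '+' at A1). That structure is LR(1), hence unambiguous.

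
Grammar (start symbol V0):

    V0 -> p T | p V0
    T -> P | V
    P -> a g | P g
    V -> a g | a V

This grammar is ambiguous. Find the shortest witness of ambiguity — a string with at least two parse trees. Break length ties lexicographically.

p a g

length 3: p a g has 2 parse trees

Two derivations of p a g:
  V0 ⇒ p T ⇒ p P ⇒ p a g
  V0 ⇒ p T ⇒ p V ⇒ p a g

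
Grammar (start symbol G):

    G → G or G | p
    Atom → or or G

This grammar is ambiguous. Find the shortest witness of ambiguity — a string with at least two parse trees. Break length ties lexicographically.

length 1: no string has ≥2 trees
length 3: no string has ≥2 trees
length 5: p or p or p has 2 parse trees

Two derivations of p or p or p:
  G ⇒ G or G ⇒ G or G or G ⇒ p or G or G ⇒ p or p or G ⇒ p or p or p
  G ⇒ G or G ⇒ p or G ⇒ p or G or G ⇒ p or p or G ⇒ p or p or p

p or p or p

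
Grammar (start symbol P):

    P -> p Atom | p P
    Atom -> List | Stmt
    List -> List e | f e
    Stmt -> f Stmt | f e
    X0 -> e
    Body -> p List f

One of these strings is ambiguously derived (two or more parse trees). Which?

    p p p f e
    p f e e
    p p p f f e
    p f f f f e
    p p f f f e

p p p f e: 2 trees
p f e e: 1 tree
p p p f f e: 1 tree
p f f f f e: 1 tree
p p f f f e: 1 tree

p p p f e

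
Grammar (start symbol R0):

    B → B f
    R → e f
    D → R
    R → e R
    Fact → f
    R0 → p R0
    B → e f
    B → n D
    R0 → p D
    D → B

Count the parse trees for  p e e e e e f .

1

Parse trees for p e e e e e f:
  [R0 p [D [R e [R e [R e [R e [R e f]]]]]]]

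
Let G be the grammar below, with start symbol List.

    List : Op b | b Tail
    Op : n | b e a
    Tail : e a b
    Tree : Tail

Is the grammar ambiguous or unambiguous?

Ambiguous

Witness: b e a b

Derivation 1: List ⇒ Op b ⇒ b e a b
Derivation 2: List ⇒ b Tail ⇒ b e a b

Two distinct leftmost derivations for the same string.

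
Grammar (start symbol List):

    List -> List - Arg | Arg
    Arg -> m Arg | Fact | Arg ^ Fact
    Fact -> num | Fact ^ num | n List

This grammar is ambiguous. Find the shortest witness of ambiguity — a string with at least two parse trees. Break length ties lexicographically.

length 1: no string has ≥2 trees
length 2: no string has ≥2 trees
length 3: num ^ num has 2 parse trees

Two derivations of num ^ num:
  List ⇒ Arg ⇒ Fact ⇒ Fact ^ num ⇒ num ^ num
  List ⇒ Arg ⇒ Arg ^ Fact ⇒ Fact ^ Fact ⇒ num ^ Fact ⇒ num ^ num

num ^ num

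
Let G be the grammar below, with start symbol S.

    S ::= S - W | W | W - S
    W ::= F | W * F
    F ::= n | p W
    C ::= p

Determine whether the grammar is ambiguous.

Ambiguous

Witness: n - n

Derivation 1: S ⇒ S - W ⇒ W - W ⇒ F - W ⇒ n - W ⇒ n - F ⇒ n - n
Derivation 2: S ⇒ W - S ⇒ F - S ⇒ n - S ⇒ n - W ⇒ n - F ⇒ n - n

Two distinct leftmost derivations for the same string.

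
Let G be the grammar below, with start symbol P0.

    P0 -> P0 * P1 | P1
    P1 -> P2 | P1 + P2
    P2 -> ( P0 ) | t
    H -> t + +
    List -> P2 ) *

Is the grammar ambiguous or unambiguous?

Unambiguous

(H, List are unreachable from P0, so their rules don't affect L(P0).) P0 → P0 * P1 | P1  ;  P1 → P1 + P2 | P2  — a left-associative chain with P2 at the bottom. Each string factors uniquely by precedence.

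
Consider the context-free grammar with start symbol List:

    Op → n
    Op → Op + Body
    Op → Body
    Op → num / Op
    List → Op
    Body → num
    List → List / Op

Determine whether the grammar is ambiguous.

Ambiguous

Witness: num / n

Derivation 1: List ⇒ Op ⇒ num / Op ⇒ num / n
Derivation 2: List ⇒ List / Op ⇒ Op / Op ⇒ Body / Op ⇒ num / Op ⇒ num / n

Two distinct leftmost derivations for the same string.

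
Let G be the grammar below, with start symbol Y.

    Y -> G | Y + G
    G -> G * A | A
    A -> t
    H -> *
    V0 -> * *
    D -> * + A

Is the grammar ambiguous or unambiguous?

Unambiguous

(H, V0, D are unreachable from Y, so their rules don't affect L(Y).) Y → Y + G | G  ;  G → G * A | A  — a left-associative chain with A at the bottom. Each string factors uniquely by precedence.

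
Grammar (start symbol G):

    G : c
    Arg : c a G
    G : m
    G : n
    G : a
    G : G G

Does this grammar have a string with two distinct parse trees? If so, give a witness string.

Ambiguous

Witness: a a a

Derivation 1: G ⇒ G G ⇒ a G ⇒ a G G ⇒ a a G ⇒ a a a
Derivation 2: G ⇒ G G ⇒ G G G ⇒ a G G ⇒ a a G ⇒ a a a

Two distinct leftmost derivations for the same string.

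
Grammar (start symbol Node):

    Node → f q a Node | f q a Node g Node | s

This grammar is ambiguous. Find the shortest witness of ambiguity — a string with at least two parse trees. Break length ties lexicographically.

length 1: no string has ≥2 trees
length 4: no string has ≥2 trees
length 6: no string has ≥2 trees
length 7: no string has ≥2 trees
length 9: f q a f q a s g s has 2 parse trees

Two derivations of f q a f q a s g s:
  Node ⇒ f q a Node ⇒ f q a f q a Node g Node ⇒ f q a f q a s g Node ⇒ f q a f q a s g s
  Node ⇒ f q a Node g Node ⇒ f q a f q a Node g Node ⇒ f q a f q a s g Node ⇒ f q a f q a s g s

f q a f q a s g s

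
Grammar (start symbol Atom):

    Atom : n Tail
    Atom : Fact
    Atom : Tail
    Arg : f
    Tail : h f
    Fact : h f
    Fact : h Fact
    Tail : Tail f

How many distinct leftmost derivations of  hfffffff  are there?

Parse trees for hfffffff:
  [Atom [Tail [Tail [Tail [Tail [Tail [Tail [Tail h f] f] f] f] f] f] f]]

1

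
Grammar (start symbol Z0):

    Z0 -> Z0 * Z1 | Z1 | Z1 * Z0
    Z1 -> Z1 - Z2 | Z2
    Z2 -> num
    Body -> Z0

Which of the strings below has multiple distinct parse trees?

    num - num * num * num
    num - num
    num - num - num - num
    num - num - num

num - num * num * num

num - num * num * num: 4 trees
num - num: 1 tree
num - num - num - num: 1 tree
num - num - num: 1 tree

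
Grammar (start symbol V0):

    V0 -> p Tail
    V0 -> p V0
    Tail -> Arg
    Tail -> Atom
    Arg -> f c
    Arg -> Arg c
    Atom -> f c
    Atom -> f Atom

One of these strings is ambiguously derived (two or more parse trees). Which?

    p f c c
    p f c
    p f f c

p f c

p f c c: 1 tree
p f c: 2 trees
p f f c: 1 tree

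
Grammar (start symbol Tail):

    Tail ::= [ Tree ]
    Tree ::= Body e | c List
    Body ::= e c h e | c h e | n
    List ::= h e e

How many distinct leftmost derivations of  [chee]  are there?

Parse trees for [chee]:
  [Tail [ [Tree [Body c h e] e] ]]
  [Tail [ [Tree c [List h e e]] ]]

2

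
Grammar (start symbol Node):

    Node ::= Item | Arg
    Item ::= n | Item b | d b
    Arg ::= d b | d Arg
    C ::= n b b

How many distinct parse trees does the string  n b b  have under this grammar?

1

Parse trees for n b b:
  [Node [Item [Item [Item n] b] b]]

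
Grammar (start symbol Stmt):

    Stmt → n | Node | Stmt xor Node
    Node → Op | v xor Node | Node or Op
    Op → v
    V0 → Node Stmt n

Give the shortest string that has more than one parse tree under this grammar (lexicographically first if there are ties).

v xor v

length 1: no string has ≥2 trees
length 3: v xor v has 2 parse trees

Two derivations of v xor v:
  Stmt ⇒ Node ⇒ v xor Node ⇒ v xor Op ⇒ v xor v
  Stmt ⇒ Stmt xor Node ⇒ Node xor Node ⇒ Op xor Node ⇒ v xor Node ⇒ v xor Op ⇒ v xor v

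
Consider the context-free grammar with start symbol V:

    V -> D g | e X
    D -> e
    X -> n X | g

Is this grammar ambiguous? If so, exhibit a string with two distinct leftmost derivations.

Witness: e g

Derivation 1: V ⇒ D g ⇒ e g
Derivation 2: V ⇒ e X ⇒ e g

Two distinct leftmost derivations for the same string.

Ambiguous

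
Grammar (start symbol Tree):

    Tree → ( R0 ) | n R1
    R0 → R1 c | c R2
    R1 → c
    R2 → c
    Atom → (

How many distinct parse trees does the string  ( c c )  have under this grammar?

2

Parse trees for ( c c ):
  [Tree ( [R0 [R1 c] c] )]
  [Tree ( [R0 c [R2 c]] )]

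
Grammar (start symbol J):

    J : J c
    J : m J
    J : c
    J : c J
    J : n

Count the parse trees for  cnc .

2

Parse trees for cnc:
  [J [J c [J n]] c]
  [J c [J [J n] c]]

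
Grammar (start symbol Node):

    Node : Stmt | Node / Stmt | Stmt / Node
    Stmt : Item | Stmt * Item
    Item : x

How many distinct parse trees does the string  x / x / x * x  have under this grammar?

4

Parse trees for x / x / x * x:
  [Node [Node [Node [Stmt [Item x]]] / [Stmt [Item x]]] / [Stmt [Stmt [Item x]] * [Item x]]]
  [Node [Node [Stmt [Item x]] / [Node [Stmt [Item x]]]] / [Stmt [Stmt [Item x]] * [Item x]]]
  [Node [Stmt [Item x]] / [Node [Node [Stmt [Item x]]] / [Stmt [Stmt [Item x]] * [Item x]]]]
  [Node [Stmt [Item x]] / [Node [Stmt [Item x]] / [Node [Stmt [Stmt [Item x]] * [Item x]]]]]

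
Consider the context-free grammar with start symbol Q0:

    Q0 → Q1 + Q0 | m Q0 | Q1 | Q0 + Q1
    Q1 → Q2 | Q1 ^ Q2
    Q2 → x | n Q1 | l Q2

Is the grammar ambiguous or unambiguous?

Witness: x + x

Derivation 1: Q0 ⇒ Q1 + Q0 ⇒ Q2 + Q0 ⇒ x + Q0 ⇒ x + Q1 ⇒ x + Q2 ⇒ x + x
Derivation 2: Q0 ⇒ Q0 + Q1 ⇒ Q1 + Q1 ⇒ Q2 + Q1 ⇒ x + Q1 ⇒ x + Q2 ⇒ x + x

Two distinct leftmost derivations for the same string.

Ambiguous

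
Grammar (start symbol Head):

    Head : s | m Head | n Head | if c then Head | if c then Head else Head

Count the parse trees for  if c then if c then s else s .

2

Parse trees for if c then if c then s else s:
  [Head if c then [Head if c then [Head s] else [Head s]]]
  [Head if c then [Head if c then [Head s]] else [Head s]]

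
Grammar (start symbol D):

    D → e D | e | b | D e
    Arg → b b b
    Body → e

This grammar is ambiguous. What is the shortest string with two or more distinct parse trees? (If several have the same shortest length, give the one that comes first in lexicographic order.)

e e

length 1: no string has ≥2 trees
length 2: e e has 2 parse trees

Two derivations of e e:
  D ⇒ e D ⇒ e e
  D ⇒ D e ⇒ e e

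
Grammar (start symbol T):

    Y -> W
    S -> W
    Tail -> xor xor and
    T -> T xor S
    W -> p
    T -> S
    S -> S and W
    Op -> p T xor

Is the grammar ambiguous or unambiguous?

Unambiguous

(Y, Op, Tail are unreachable from T, so their rules don't affect L(T).) This is a standard precedence ladder (T over S over W), with each level left-recursive on its own operator ('xor' at T, 'and' at S). That structure is LR(1), hence unambiguous.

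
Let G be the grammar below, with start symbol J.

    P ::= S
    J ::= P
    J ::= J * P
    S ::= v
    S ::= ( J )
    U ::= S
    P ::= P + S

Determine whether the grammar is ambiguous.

Unambiguous

Only J, P, S are reachable from J; ignoring the rest: This is a standard precedence ladder (J over P over S), with each level left-recursive on its own operator ('*' at J, '+' at P). That structure is LR(1), hence unambiguous.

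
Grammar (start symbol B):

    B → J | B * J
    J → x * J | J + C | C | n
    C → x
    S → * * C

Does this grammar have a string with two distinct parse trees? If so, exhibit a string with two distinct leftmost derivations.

Witness: x * n

Derivation 1: B ⇒ J ⇒ x * J ⇒ x * n
Derivation 2: B ⇒ B * J ⇒ J * J ⇒ C * J ⇒ x * J ⇒ x * n

Two distinct leftmost derivations for the same string.

Ambiguous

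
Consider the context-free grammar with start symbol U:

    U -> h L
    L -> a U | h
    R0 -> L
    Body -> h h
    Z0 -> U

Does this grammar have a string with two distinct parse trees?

Unambiguous

Only U, L are reachable from U; ignoring the rest: Restricted to the reachable nonterminals, every rule has the form A → t or A → t B, and no two rules for the same A share a first terminal. The grammar encodes a DFA — one run per string.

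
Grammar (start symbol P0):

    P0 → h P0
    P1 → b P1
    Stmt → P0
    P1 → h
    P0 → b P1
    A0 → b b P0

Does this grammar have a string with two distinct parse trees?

Only P0, P1 are reachable from P0; ignoring the rest: The reachable rules are right-linear with at most one rule per (nonterminal, next-terminal) pair. Each input token forces the next rule, so parsing is deterministic.

Unambiguous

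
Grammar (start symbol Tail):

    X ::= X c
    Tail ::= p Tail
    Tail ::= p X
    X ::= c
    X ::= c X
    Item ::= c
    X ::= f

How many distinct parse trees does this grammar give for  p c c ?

Parse trees for p c c:
  [Tail p [X [X c] c]]
  [Tail p [X c [X c]]]

2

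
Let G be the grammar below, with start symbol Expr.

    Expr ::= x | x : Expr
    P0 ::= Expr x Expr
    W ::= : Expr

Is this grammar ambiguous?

Unambiguous

Only Expr is reachable from Expr; ignoring the rest: The reachable grammar is A → atom sep A | atom. Each atom is followed by either the separator (recurse) or end-of-string (stop) — no choice point.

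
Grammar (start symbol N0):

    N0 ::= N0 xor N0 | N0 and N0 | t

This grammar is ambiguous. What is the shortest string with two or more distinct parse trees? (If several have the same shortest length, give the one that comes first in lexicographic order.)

length 1: no string has ≥2 trees
length 3: no string has ≥2 trees
length 5: t and t and t has 2 parse trees

Two derivations of t and t and t:
  N0 ⇒ N0 and N0 ⇒ N0 and N0 and N0 ⇒ t and N0 and N0 ⇒ t and t and N0 ⇒ t and t and t
  N0 ⇒ N0 and N0 ⇒ t and N0 ⇒ t and N0 and N0 ⇒ t and t and N0 ⇒ t and t and t

t and t and t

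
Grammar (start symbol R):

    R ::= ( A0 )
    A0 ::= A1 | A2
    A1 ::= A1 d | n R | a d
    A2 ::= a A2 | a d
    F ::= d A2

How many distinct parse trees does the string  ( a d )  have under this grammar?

Parse trees for ( a d ):
  [R ( [A0 [A1 a d]] )]
  [R ( [A0 [A2 a d]] )]

2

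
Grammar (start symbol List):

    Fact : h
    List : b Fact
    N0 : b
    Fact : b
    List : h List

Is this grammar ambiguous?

Unambiguous

(N0 is unreachable from List, so its rules don't affect L(List).) The reachable rules are right-linear with at most one rule per (nonterminal, next-terminal) pair. Each input token forces the next rule, so parsing is deterministic.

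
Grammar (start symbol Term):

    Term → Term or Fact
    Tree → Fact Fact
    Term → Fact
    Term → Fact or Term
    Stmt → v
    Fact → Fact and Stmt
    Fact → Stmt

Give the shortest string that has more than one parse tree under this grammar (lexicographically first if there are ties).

v or v

length 1: no string has ≥2 trees
length 3: v or v has 2 parse trees

Two derivations of v or v:
  Term ⇒ Term or Fact ⇒ Fact or Fact ⇒ Stmt or Fact ⇒ v or Fact ⇒ v or Stmt ⇒ v or v
  Term ⇒ Fact or Term ⇒ Stmt or Term ⇒ v or Term ⇒ v or Fact ⇒ v or Stmt ⇒ v or v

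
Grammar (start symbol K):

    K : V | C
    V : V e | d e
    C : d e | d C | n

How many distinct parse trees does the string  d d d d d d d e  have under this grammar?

1

Parse trees for d d d d d d d e:
  [K [C d [C d [C d [C d [C d [C d [C d e]]]]]]]]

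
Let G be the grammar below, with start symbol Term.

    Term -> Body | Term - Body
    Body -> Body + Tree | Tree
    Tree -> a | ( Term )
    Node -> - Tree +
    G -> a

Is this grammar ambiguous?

(Node, G are unreachable from Term, so their rules don't affect L(Term).) Term → Term - Body | Body  ;  Body → Body + Tree | Tree  — a left-associative chain with Tree at the bottom. Each string factors uniquely by precedence.

Unambiguous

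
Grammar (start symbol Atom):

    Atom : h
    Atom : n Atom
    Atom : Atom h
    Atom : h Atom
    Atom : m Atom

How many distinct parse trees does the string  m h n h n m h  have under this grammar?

1

Parse trees for m h n h n m h:
  [Atom m [Atom h [Atom n [Atom h [Atom n [Atom m [Atom h]]]]]]]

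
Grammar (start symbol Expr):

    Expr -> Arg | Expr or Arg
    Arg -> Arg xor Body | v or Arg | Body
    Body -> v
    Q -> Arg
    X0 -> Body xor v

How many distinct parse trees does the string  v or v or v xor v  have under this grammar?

Parse trees for v or v or v xor v:
  [Expr [Arg [Arg v or [Arg v or [Arg [Body v]]]] xor [Body v]]]
  [Expr [Arg v or [Arg [Arg v or [Arg [Body v]]] xor [Body v]]]]
  [Expr [Arg v or [Arg v or [Arg [Arg [Body v]] xor [Body v]]]]]
  [Expr [Expr [Arg [Body v]]] or [Arg [Arg v or [Arg [Body v]]] xor [Body v]]]
  [Expr [Expr [Arg [Body v]]] or [Arg v or [Arg [Arg [Body v]] xor [Body v]]]]
  [Expr [Expr [Arg v or [Arg [Body v]]]] or [Arg [Arg [Body v]] xor [Body v]]]
  [Expr [Expr [Expr [Arg [Body v]]] or [Arg [Body v]]] or [Arg [Arg [Body v]] xor [Body v]]]

7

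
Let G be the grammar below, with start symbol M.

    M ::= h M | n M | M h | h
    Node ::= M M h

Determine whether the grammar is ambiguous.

Witness: h h

Derivation 1: M ⇒ h M ⇒ h h
Derivation 2: M ⇒ M h ⇒ h h

Two distinct leftmost derivations for the same string.

Ambiguous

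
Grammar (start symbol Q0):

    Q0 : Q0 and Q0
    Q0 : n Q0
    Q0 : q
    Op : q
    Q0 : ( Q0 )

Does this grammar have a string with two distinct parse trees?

Ambiguous

Witness: n q and q

Derivation 1: Q0 ⇒ Q0 and Q0 ⇒ n Q0 and Q0 ⇒ n q and Q0 ⇒ n q and q
Derivation 2: Q0 ⇒ n Q0 ⇒ n Q0 and Q0 ⇒ n q and Q0 ⇒ n q and q

Two distinct leftmost derivations for the same string.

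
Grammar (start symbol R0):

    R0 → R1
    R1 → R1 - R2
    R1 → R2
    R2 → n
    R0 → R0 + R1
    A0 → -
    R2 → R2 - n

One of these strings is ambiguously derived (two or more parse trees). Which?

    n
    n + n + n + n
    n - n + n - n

n - n + n - n

n: 1 tree
n + n + n + n: 1 tree
n - n + n - n: 4 trees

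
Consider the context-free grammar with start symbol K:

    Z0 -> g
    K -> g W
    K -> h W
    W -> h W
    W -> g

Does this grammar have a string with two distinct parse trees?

(Z0 is unreachable from K, so its rules don't affect L(K).) The reachable rules are right-linear with at most one rule per (nonterminal, next-terminal) pair. Each input token forces the next rule, so parsing is deterministic.

Unambiguous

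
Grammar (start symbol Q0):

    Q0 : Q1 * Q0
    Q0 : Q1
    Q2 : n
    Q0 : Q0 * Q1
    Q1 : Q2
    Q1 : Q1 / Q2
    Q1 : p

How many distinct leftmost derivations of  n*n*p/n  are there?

4

Parse trees for n*n*p/n:
  [Q0 [Q1 [Q2 n]] * [Q0 [Q1 [Q2 n]] * [Q0 [Q1 [Q1 p] / [Q2 n]]]]]
  [Q0 [Q1 [Q2 n]] * [Q0 [Q0 [Q1 [Q2 n]]] * [Q1 [Q1 p] / [Q2 n]]]]
  [Q0 [Q0 [Q1 [Q2 n]] * [Q0 [Q1 [Q2 n]]]] * [Q1 [Q1 p] / [Q2 n]]]
  [Q0 [Q0 [Q0 [Q1 [Q2 n]]] * [Q1 [Q2 n]]] * [Q1 [Q1 p] / [Q2 n]]]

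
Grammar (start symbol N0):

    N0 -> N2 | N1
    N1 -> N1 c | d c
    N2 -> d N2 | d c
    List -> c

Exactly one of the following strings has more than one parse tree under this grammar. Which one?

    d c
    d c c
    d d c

d c: 2 trees
d c c: 1 tree
d d c: 1 tree

d c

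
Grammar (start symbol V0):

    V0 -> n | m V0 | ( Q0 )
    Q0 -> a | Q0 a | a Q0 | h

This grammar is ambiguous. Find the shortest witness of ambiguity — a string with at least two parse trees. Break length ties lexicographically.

length 1: no string has ≥2 trees
length 2: no string has ≥2 trees
length 3: no string has ≥2 trees
length 4: ( a a ) has 2 parse trees

Two derivations of ( a a ):
  V0 ⇒ ( Q0 ) ⇒ ( Q0 a ) ⇒ ( a a )
  V0 ⇒ ( Q0 ) ⇒ ( a Q0 ) ⇒ ( a a )

( a a )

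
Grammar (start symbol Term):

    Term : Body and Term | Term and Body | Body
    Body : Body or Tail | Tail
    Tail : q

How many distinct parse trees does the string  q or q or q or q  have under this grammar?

Parse trees for q or q or q or q:
  [Term [Body [Body [Body [Body [Tail q]] or [Tail q]] or [Tail q]] or [Tail q]]]

1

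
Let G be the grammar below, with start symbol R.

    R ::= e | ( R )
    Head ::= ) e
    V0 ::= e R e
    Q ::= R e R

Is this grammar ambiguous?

Unambiguous

Only R is reachable from R; ignoring the rest: Each string is a nest of matched brackets around a single atom. An opening bracket forces the recursive rule; an atom forces the base rule.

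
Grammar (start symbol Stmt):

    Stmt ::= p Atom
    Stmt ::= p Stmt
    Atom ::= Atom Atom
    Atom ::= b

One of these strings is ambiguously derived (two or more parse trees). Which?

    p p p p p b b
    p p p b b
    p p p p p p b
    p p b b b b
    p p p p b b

p p p p p b b: 1 tree
p p p b b: 1 tree
p p p p p p b: 1 tree
p p b b b b: 5 trees
p p p p b b: 1 tree

p p b b b b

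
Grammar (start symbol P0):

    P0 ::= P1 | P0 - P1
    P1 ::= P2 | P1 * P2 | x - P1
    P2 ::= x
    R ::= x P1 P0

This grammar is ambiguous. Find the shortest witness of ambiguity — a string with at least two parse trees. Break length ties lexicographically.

length 1: no string has ≥2 trees
length 3: x - x has 2 parse trees

Two derivations of x - x:
  P0 ⇒ P1 ⇒ x - P1 ⇒ x - P2 ⇒ x - x
  P0 ⇒ P0 - P1 ⇒ P1 - P1 ⇒ P2 - P1 ⇒ x - P1 ⇒ x - P2 ⇒ x - x

x - x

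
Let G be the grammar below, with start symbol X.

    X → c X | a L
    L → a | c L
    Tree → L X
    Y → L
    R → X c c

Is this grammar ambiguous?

Unambiguous

(Tree, Y, R are unreachable from X, so their rules don't affect L(X).) Each reachable nonterminal has at most one production per leading terminal, and all productions are right-linear; the derivation is determined token-by-token.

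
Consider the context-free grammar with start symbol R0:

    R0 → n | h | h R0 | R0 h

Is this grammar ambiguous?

Witness: h h

Derivation 1: R0 ⇒ h R0 ⇒ h h
Derivation 2: R0 ⇒ R0 h ⇒ h h

Two distinct leftmost derivations for the same string.

Ambiguous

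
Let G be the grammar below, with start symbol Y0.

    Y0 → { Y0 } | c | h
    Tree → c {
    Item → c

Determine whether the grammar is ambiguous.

(Tree, Item are unreachable from Y0, so their rules don't affect L(Y0).) L(Y0) is { openⁿ atom closeⁿ : n ≥ 0 }. The bracket depth fixes n, and the derivation is forced at every step.

Unambiguous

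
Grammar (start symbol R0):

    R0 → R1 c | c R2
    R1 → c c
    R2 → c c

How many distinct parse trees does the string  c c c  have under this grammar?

Parse trees for c c c:
  [R0 [R1 c c] c]
  [R0 c [R2 c c]]

2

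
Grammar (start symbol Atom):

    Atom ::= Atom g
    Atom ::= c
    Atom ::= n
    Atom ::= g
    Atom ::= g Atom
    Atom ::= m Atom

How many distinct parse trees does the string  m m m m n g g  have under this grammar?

15

Parse trees for m m m m n g g (showing first 6 of 15):
  [Atom [Atom [Atom m [Atom m [Atom m [Atom m [Atom n]]]]] g] g]
  [Atom [Atom m [Atom [Atom m [Atom m [Atom m [Atom n]]]] g]] g]
  [Atom [Atom m [Atom m [Atom [Atom m [Atom m [Atom n]]] g]]] g]
  [Atom [Atom m [Atom m [Atom m [Atom [Atom m [Atom n]] g]]]] g]
  [Atom [Atom m [Atom m [Atom m [Atom m [Atom [Atom n] g]]]]] g]
  [Atom m [Atom [Atom [Atom m [Atom m [Atom m [Atom n]]]] g] g]]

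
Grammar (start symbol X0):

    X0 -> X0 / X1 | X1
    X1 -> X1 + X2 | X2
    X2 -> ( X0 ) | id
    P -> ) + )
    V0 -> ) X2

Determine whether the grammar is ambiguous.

Unambiguous

(P, V0 are unreachable from X0, so their rules don't affect L(X0).) X0 → X0 / X1 | X1  ;  X1 → X1 + X2 | X2  — a left-associative chain with X2 at the bottom. Each string factors uniquely by precedence.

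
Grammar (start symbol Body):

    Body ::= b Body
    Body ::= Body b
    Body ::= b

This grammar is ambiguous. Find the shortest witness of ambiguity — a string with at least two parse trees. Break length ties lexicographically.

length 1: no string has ≥2 trees
length 2: b b has 2 parse trees

Two derivations of b b:
  Body ⇒ b Body ⇒ b b
  Body ⇒ Body b ⇒ b b

b b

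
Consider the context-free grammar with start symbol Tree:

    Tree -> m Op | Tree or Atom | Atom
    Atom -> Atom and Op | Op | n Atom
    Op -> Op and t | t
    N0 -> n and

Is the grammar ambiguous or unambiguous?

Witness: t and t

Derivation 1: Tree ⇒ Atom ⇒ Atom and Op ⇒ Op and Op ⇒ t and Op ⇒ t and t
Derivation 2: Tree ⇒ Atom ⇒ Op ⇒ Op and t ⇒ t and t

Two distinct leftmost derivations for the same string.

Ambiguous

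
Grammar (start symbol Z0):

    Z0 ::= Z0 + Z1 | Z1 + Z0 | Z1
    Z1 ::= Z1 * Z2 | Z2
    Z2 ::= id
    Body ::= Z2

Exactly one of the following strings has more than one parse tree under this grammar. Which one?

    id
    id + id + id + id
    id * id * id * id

id + id + id + id

id: 1 tree
id + id + id + id: 8 trees
id * id * id * id: 1 tree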